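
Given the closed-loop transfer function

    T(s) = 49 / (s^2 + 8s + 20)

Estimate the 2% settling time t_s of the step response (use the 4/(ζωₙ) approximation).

Comparing s^2 + 8s + 20 to s^2 + 2ζωₙs + ωₙ²: ωₙ = √20 ≈ 4.472 rad/s and ζ = 8/(2·√20) ≈ 0.8944.
ζωₙ = 8/2 = 4, so t_s ≈ 4/(ζωₙ) = 4/4 = 1 s.

t_s ≈ 1 s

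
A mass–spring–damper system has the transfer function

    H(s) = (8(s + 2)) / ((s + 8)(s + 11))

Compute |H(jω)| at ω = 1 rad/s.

Substitute s = j1: numerator = 16 + j8, denominator = 87 + j19.
|H(j1)| = |16 + j8| / |87 + j19| = 17.889 / 89.051 ≈ 0.2009.

|H(j1)| ≈ 0.2009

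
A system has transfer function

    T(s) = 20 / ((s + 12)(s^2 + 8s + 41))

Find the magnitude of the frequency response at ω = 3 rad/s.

|T(j3)| ≈ 0.04042

Substitute s = j3: numerator = 20, denominator = 312 + j384.
|T(j3)| = |20| / |312 + j384| = 20 / 494.77 ≈ 0.04042.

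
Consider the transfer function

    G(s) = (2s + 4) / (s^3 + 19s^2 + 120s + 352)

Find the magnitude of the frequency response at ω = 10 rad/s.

|G(j10)| ≈ 0.01307

Substitute s = j10: numerator = 4 + j20, denominator = -1548 + j200.
|G(j10)| = |4 + j20| / |-1548 + j200| = 20.396 / 1560.9 ≈ 0.01307.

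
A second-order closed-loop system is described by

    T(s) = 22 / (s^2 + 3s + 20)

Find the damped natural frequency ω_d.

ω_d ≈ 4.213 rad/s

Comparing s^2 + 3s + 20 to s^2 + 2ζωₙs + ωₙ²: ωₙ = √20 ≈ 4.472 rad/s and ζ = 3/(2·√20) ≈ 0.3354.
ζωₙ = 3/2 = 1.5, so ω_d = ωₙ√(1−ζ²) = √(ωₙ² − (ζωₙ)²) = √(20 − 1.5²) = √17.75 ≈ 4.213 rad/s.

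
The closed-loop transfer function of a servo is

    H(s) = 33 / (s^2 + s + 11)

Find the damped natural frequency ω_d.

Comparing s^2 + s + 11 to s^2 + 2ζωₙs + ωₙ²: ωₙ = √11 ≈ 3.317 rad/s and ζ = 1/(2·√11) ≈ 0.1508.
ζωₙ = 1/2 = 0.5, so ω_d = ωₙ√(1−ζ²) = √(ωₙ² − (ζωₙ)²) = √(11 − 0.5²) = √10.75 ≈ 3.279 rad/s.

ω_d ≈ 3.279 rad/s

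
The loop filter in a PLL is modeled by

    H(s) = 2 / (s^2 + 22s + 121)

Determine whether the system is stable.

The denominator s^2 + 22s + 121 factors as (s + 11)^2, giving poles at s = -11, -11.
Since all poles lie strictly in the left half-plane, the system is stable.

stable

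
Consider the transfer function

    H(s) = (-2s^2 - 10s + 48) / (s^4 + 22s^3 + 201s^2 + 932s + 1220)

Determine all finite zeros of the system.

s = 3, -8

Set the numerator to zero: -2s^2 - 10s + 48 = 0, i.e. -2·(s^2 + 5s - 24) = 0.
Factoring: (s - 3)(s + 8) = 0.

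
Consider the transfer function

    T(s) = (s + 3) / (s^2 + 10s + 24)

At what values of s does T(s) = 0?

Set the numerator to zero: s + 3 = 0.
So s = -3.

s = -3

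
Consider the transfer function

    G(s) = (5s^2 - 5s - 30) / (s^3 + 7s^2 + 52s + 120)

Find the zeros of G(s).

s = -2, 3

Set the numerator to zero: 5s^2 - 5s - 30 = 0, i.e. 5·(s^2 - s - 6) = 0.
Factoring: (s + 2)(s - 3) = 0.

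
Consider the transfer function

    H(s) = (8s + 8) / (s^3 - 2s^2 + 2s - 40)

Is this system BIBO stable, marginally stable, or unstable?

The denominator s^3 - 2s^2 + 2s - 40 factors as (s^2 + 2s + 10)(s - 4), giving poles at s = -1 ± 3j, 4.
Since the pole(s) at s = 4 lie in the right half-plane, the system is unstable.

unstable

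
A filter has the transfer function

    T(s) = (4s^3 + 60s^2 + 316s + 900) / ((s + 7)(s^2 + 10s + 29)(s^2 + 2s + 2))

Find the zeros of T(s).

s = -3 ± 4j, -9

Set the numerator to zero: 4s^3 + 60s^2 + 316s + 900 = 0, i.e. 4·(s^3 + 15s^2 + 79s + 225) = 0.
Factoring: (s^2 + 6s + 25)(s + 9) = 0.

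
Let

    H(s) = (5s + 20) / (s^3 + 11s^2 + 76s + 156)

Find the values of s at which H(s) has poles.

s = -4 ± 6j, -3

The poles are the roots of the denominator s^3 + 11s^2 + 76s + 156 = 0.
Trying s = -3: the polynomial evaluates to 0, so (s + 3) is a factor.
Dividing out leaves s^2 + 8s + 52 = 0.
The quadratic formula then gives s = -4 ± 6j.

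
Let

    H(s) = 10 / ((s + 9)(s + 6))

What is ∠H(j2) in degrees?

At s = j2: numerator = 10, denominator = 50 + j30.
∠H = ∠num − ∠den = 0° − (30.964°) = -30.96°.

∠H(j2) ≈ -30.96°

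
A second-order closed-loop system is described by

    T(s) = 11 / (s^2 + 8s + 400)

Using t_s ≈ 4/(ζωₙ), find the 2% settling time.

Comparing s^2 + 8s + 400 to s^2 + 2ζωₙs + ωₙ²: ωₙ = 20 rad/s and ζ = 8/(2·20) = 0.2.
ζωₙ = 8/2 = 4, so t_s ≈ 4/(ζωₙ) = 4/4 = 1 s.

t_s ≈ 1 s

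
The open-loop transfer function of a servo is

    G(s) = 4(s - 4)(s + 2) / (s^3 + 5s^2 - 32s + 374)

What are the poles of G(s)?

The poles are the roots of the denominator s^3 + 5s^2 - 32s + 374 = 0.
Trying s = -11: the polynomial evaluates to 0, so (s + 11) is a factor.
Dividing out leaves s^2 - 6s + 34 = 0.
The quadratic formula then gives s = 3 ± 5j.

s = 3 + 5j, 3 - 5j, -11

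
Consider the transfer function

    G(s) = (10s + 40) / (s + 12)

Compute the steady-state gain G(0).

G(0) = 10/3 ≈ 3.333

Set s = 0: G(0) = (40) / (12) = 10/3.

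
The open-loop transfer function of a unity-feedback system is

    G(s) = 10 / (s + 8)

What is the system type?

Type 0

The denominator has no factor of s at the origin — no free integrator — so this is a Type 0 system.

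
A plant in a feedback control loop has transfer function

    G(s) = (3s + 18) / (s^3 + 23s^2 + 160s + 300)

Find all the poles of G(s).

s = -3, -10, -10

The poles are the roots of the denominator s^3 + 23s^2 + 160s + 300 = 0.
Trying s = -3: the polynomial evaluates to 0, so (s + 3) is a factor.
Dividing out leaves s^2 + 20s + 100 = 0.
Factoring the quadratic: (s + 10)^2 = 0.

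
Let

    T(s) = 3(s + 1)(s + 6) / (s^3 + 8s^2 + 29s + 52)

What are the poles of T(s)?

The poles are the roots of the denominator s^3 + 8s^2 + 29s + 52 = 0.
Trying s = -4: the polynomial evaluates to 0, so (s + 4) is a factor.
Dividing out leaves s^2 + 4s + 13 = 0.
The quadratic formula then gives s = -2 ± 3j.

s = -4, -2 + 3j, -2 - 3j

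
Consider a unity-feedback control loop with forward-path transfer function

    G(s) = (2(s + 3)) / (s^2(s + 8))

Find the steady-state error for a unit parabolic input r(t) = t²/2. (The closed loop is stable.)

G(s) has 2 poles at the origin.
This is a Type 2 system. Ka = lim_{s→0} s^2·G(s) = 6/8 = 3/4.
e_ss = 1/Ka = 1/(3/4) = 4/3 ≈ 1.333.

e_ss = 1.333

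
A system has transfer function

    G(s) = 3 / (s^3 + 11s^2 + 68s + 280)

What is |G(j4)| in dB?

Substitute s = j4: numerator = 3, denominator = 104 + j208.
|G(j4)| = |3| / |104 + j208| = 3 / 232.55 ≈ 0.01290.
In decibels: 20·log₁₀(0.01290) ≈ -37.8 dB.

|G(j4)|_dB ≈ -37.8 dB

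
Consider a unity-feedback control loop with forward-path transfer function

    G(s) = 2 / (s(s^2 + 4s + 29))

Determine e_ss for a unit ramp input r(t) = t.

e_ss = 14.50

G(s) has one pole at the origin.
This is a Type 1 system. Kv = lim_{s→0} s·G(s) = 2/29.
e_ss = 1/Kv = 1/(2/29) = 29/2 ≈ 14.50.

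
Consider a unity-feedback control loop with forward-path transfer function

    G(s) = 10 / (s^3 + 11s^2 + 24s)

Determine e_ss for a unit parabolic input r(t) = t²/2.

G(s) has one pole at the origin.
This is a Type 1 system; Ka = lim_{s→0} s^2·G(s) = 0, so the steady-state error for a parabola input is infinite.

e_ss = ∞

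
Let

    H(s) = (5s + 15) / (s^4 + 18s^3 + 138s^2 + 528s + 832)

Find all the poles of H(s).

The poles are the roots of the denominator s^4 + 18s^3 + 138s^2 + 528s + 832 = 0.
No real roots exist; factor into two real quadratics: (s^2 + 10s + 26)(s^2 + 8s + 32) = 0.
Each quadratic gives a conjugate pair via the quadratic formula.

s = -5 + j, -5 - j, -4 + 4j, -4 - 4j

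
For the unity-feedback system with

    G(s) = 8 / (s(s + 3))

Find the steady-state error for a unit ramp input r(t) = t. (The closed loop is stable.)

e_ss = 0.3750

G(s) has one pole at the origin.
This is a Type 1 system. Kv = lim_{s→0} s·G(s) = 8/3.
e_ss = 1/Kv = 1/(8/3) = 3/8 ≈ 0.3750.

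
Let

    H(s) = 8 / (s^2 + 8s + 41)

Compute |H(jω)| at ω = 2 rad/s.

Substitute s = j2: numerator = 8, denominator = 37 + j16.
|H(j2)| = |8| / |37 + j16| = 8 / 40.311 ≈ 0.1985.

|H(j2)| ≈ 0.1985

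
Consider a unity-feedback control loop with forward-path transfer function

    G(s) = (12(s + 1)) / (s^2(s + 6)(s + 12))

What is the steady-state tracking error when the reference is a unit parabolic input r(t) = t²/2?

e_ss = 6

G(s) has 2 poles at the origin.
This is a Type 2 system. Ka = lim_{s→0} s^2·G(s) = 12/72 = 1/6.
e_ss = 1/Ka = 1/(1/6) = 6.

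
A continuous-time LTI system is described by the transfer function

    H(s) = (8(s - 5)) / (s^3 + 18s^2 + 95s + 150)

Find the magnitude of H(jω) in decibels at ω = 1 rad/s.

Substitute s = j1: numerator = -40 + j8, denominator = 132 + j94.
|H(j1)| = |-40 + j8| / |132 + j94| = 40.792 / 162.05 ≈ 0.2517.
In decibels: 20·log₁₀(0.2517) ≈ -12.0 dB.

|H(j1)|_dB ≈ -12.0 dB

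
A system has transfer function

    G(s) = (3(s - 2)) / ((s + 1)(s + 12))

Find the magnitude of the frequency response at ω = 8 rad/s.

|G(j8)| ≈ 0.2128

Substitute s = j8: numerator = -6 + j24, denominator = -52 + j104.
|G(j8)| = |-6 + j24| / |-52 + j104| = 24.739 / 116.28 ≈ 0.2128.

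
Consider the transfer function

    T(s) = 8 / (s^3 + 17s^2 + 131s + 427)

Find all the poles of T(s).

s = -5 + 6j, -5 - 6j, -7

The poles are the roots of the denominator s^3 + 17s^2 + 131s + 427 = 0.
Trying s = -7: the polynomial evaluates to 0, so (s + 7) is a factor.
Dividing out leaves s^2 + 10s + 61 = 0.
The quadratic formula then gives s = -5 ± 6j.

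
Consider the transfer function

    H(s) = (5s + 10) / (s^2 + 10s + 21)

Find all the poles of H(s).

The poles are the roots of the denominator s^2 + 10s + 21 = 0.
Factoring: (s + 7)(s + 3) = 0, so s = -7 and s = -3.

s = -7, -3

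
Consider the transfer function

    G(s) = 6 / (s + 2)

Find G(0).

G(0) = 3

Set s = 0: G(0) = (6) / (2) = 3.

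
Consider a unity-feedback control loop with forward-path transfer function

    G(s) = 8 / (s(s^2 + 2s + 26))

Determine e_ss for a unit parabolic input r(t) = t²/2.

G(s) has one pole at the origin.
This is a Type 1 system; Ka = lim_{s→0} s^2·G(s) = 0, so the steady-state error for a parabola input is infinite.

e_ss = ∞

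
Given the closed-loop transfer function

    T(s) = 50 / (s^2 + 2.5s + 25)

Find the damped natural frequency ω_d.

Comparing s^2 + 2.5s + 25 to s^2 + 2ζωₙs + ωₙ²: ωₙ = 5 rad/s and ζ = 2.5/(2·5) = 0.25.
ζωₙ = 2.5/2 = 1.25, so ω_d = ωₙ√(1−ζ²) = √(ωₙ² − (ζωₙ)²) = √(25 − 1.25²) = √23.4375 ≈ 4.841 rad/s.

ω_d ≈ 4.841 rad/s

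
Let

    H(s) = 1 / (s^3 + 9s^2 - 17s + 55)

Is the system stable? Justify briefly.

unstable

The denominator s^3 + 9s^2 - 17s + 55 factors as (s + 11)(s^2 - 2s + 5), giving poles at s = -11, 1 ± 2j.
Since the pole(s) at s = 1 + 2j, 1 - 2j lie in the right half-plane, the system is unstable.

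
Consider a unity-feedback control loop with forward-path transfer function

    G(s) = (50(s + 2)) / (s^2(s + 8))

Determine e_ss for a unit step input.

G(s) has 2 poles at the origin.
This is a Type 2 system; for a step input the steady-state error is zero.

e_ss = 0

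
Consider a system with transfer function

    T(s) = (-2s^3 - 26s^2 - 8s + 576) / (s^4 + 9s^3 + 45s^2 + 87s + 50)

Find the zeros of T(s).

Set the numerator to zero: -2s^3 - 26s^2 - 8s + 576 = 0, i.e. -2·(s^3 + 13s^2 + 4s - 288) = 0.
Factoring: (s + 9)(s - 4)(s + 8) = 0.

s = -9, 4, -8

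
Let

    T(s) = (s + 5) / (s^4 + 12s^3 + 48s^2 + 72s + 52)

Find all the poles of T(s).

The poles are the roots of the denominator s^4 + 12s^3 + 48s^2 + 72s + 52 = 0.
No real roots exist; factor into two real quadratics: (s^2 + 10s + 26)(s^2 + 2s + 2) = 0.
Each quadratic gives a conjugate pair via the quadratic formula.

s = -5 ± j, -1 ± j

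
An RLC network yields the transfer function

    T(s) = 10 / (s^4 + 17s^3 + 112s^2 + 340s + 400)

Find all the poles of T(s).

The poles are the roots of the denominator s^4 + 17s^3 + 112s^2 + 340s + 400 = 0.
Trying s = -5: the polynomial evaluates to 0, so (s + 5) is a factor.
Dividing out leaves s^3 + 12s^2 + 52s + 80 = 0.
This factors further as (s^2 + 8s + 20)(s + 4) = 0.

s = -4 + 2j, -4 - 2j, -5, -4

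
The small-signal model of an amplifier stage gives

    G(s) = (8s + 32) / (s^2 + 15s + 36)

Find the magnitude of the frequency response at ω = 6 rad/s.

Substitute s = j6: numerator = 32 + j48, denominator = j90.
|G(j6)| = |32 + j48| / |j90| = 57.689 / 90 ≈ 0.6410.

|G(j6)| ≈ 0.6410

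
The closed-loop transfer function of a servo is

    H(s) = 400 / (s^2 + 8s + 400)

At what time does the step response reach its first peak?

t_p ≈ 0.1603 s

Comparing s^2 + 8s + 400 to s^2 + 2ζωₙs + ωₙ²: ωₙ = 20 rad/s and ζ = 8/(2·20) = 0.2.
ζωₙ = 8/2 = 4, so ω_d = ωₙ√(1−ζ²) = √(ωₙ² − (ζωₙ)²) = √(400 − 4²) = √384 ≈ 19.60 rad/s.
t_p = π/ω_d = π/19.60 ≈ 0.1603 s.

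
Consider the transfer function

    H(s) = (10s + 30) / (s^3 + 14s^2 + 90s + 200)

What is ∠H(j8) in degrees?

At s = j8: numerator = 30 + j80, denominator = -696 + j208.
∠H = ∠num − ∠den = 69.444° − (163.36°) = -93.92°.

∠H(j8) ≈ -93.92°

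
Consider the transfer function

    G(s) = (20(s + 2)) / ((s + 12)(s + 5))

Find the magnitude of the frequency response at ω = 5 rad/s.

Substitute s = j5: numerator = 40 + j100, denominator = 35 + j85.
|G(j5)| = |40 + j100| / |35 + j85| = 107.70 / 91.924 ≈ 1.172.

|G(j5)| ≈ 1.172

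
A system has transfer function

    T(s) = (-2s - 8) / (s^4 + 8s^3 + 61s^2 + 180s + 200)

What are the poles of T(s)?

s = -2 ± j, -2 ± 6j

The poles are the roots of the denominator s^4 + 8s^3 + 61s^2 + 180s + 200 = 0.
No real roots exist; factor into two real quadratics: (s^2 + 4s + 5)(s^2 + 4s + 40) = 0.
Each quadratic gives a conjugate pair via the quadratic formula.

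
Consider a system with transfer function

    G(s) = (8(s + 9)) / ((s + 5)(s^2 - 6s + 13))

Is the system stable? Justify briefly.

unstable

The poles can be read from the denominator factors: s = -5, 3 ± 2j.
Since the pole(s) at s = 3 ± 2j lie in the right half-plane, the system is unstable.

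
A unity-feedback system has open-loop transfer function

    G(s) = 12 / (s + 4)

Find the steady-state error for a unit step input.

G(s) has no poles at the origin.
This is a Type 0 system. Kp = lim_{s→0} G(s) = 12/4 = 3.
e_ss = 1/(1 + Kp) = 1/(1 + 3) = 1/4 ≈ 0.2500.

e_ss = 0.2500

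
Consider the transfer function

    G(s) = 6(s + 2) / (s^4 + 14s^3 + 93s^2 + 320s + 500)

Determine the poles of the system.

The poles are the roots of the denominator s^4 + 14s^3 + 93s^2 + 320s + 500 = 0.
No real roots exist; factor into two real quadratics: (s^2 + 8s + 20)(s^2 + 6s + 25) = 0.
Each quadratic gives a conjugate pair via the quadratic formula.

s = -4 + 2j, -4 - 2j, -3 + 4j, -3 - 4j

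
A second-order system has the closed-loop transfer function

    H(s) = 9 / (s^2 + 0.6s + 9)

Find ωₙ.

ωₙ = 3 rad/s

Compare the denominator to the standard form s^2 + 2ζωₙs + ωₙ².
ωₙ² = 9, so ωₙ = 3 rad/s.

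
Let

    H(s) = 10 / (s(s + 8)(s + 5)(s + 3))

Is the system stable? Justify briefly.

marginally stable

The poles can be read from the denominator factors: s = 0, -8, -5, -3.
Since the simple pole(s) at s = 0 lie on the jω-axis with none in the right half-plane, the system is marginally stable.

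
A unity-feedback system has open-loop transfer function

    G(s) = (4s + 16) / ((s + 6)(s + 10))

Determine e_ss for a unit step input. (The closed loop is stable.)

G(s) has no poles at the origin.
This is a Type 0 system. Kp = lim_{s→0} G(s) = 16/60 = 4/15.
e_ss = 1/(1 + Kp) = 1/(1 + 4/15) = 15/19 ≈ 0.7895.

e_ss = 0.7895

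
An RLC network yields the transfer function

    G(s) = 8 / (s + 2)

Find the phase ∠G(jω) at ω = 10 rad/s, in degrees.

At s = j10: numerator = 8, denominator = 2 + j10.
∠G = ∠num − ∠den = 0° − (78.690°) = -78.69°.

∠G(j10) ≈ -78.69°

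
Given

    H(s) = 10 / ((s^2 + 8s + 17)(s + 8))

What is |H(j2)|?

|H(j2)| ≈ 0.05882

Substitute s = j2: numerator = 10, denominator = 72 + j154.
|H(j2)| = |10| / |72 + j154| = 10 / 170 ≈ 0.05882.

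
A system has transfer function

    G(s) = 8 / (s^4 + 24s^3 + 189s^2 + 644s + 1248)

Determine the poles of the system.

s = -2 ± 3j, -8, -12

The poles are the roots of the denominator s^4 + 24s^3 + 189s^2 + 644s + 1248 = 0.
Trying s = -8: the polynomial evaluates to 0, so (s + 8) is a factor.
Dividing out leaves s^3 + 16s^2 + 61s + 156 = 0.
This factors further as (s^2 + 4s + 13)(s + 12) = 0.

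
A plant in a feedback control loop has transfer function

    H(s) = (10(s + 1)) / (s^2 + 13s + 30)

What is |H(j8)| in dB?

Substitute s = j8: numerator = 10 + j80, denominator = -34 + j104.
|H(j8)| = |10 + j80| / |-34 + j104| = 80.623 / 109.42 ≈ 0.7368.
In decibels: 20·log₁₀(0.7368) ≈ -2.65 dB.

|H(j8)|_dB ≈ -2.65 dB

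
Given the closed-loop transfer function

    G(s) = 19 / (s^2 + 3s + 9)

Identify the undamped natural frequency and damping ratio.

Compare the denominator to the standard form s^2 + 2ζωₙs + ωₙ².
ωₙ² = 9, so ωₙ = 3 rad/s.
2ζωₙ = 3, so ζ = 3/(2·3) = 0.5.
With ζ = 0.5 the response is underdamped.

ωₙ = 3 rad/s, ζ = 0.5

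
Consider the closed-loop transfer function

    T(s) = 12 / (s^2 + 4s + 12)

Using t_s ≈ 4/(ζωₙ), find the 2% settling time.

Comparing s^2 + 4s + 12 to s^2 + 2ζωₙs + ωₙ²: ωₙ = √12 ≈ 3.464 rad/s and ζ = 4/(2·√12) ≈ 0.5774.
ζωₙ = 4/2 = 2, so t_s ≈ 4/(ζωₙ) = 4/2 = 2 s.

t_s ≈ 2 s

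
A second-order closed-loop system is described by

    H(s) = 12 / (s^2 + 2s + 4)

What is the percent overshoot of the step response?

%OS ≈ 16.3%

Comparing s^2 + 2s + 4 to s^2 + 2ζωₙs + ωₙ²: ωₙ = 2 rad/s and ζ = 2/(2·2) = 0.5.
%OS = 100·exp(−πζ/√(1−ζ²)) = 100·exp(−π·0.5/√(1−0.5²)) ≈ 16.3%.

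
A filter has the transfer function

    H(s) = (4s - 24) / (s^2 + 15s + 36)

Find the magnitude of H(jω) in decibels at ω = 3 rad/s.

Substitute s = j3: numerator = -24 + j12, denominator = 27 + j45.
|H(j3)| = |-24 + j12| / |27 + j45| = 26.833 / 52.479 ≈ 0.5113.
In decibels: 20·log₁₀(0.5113) ≈ -5.83 dB.

|H(j3)|_dB ≈ -5.83 dB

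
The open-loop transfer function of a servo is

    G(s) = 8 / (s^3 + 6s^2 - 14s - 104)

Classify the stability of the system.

The denominator s^3 + 6s^2 - 14s - 104 factors as (s - 4)(s^2 + 10s + 26), giving poles at s = 4, -5 + j, -5 - j.
Since the pole(s) at s = 4 lie in the right half-plane, the system is unstable.

unstable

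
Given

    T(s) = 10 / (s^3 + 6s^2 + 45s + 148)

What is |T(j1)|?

Substitute s = j1: numerator = 10, denominator = 142 + j44.
|T(j1)| = |10| / |142 + j44| = 10 / 148.66 ≈ 0.06727.

|T(j1)| ≈ 0.06727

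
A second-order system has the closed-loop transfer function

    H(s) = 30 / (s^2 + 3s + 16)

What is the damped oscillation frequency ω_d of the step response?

ω_d ≈ 3.708 rad/s

Comparing s^2 + 3s + 16 to s^2 + 2ζωₙs + ωₙ²: ωₙ = 4 rad/s and ζ = 3/(2·4) = 0.375.
ζωₙ = 3/2 = 1.5, so ω_d = ωₙ√(1−ζ²) = √(ωₙ² − (ζωₙ)²) = √(16 − 1.5²) = √13.75 ≈ 3.708 rad/s.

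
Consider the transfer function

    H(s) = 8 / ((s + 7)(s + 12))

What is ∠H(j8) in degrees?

∠H(j8) ≈ -82.50°

At s = j8: numerator = 8, denominator = 20 + j152.
∠H = ∠num − ∠den = 0° − (82.504°) = -82.50°.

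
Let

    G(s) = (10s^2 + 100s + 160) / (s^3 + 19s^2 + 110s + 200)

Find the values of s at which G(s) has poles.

s = -10, -4, -5

The poles are the roots of the denominator s^3 + 19s^2 + 110s + 200 = 0.
Trying s = -10: the polynomial evaluates to 0, so (s + 10) is a factor.
Dividing out leaves s^2 + 9s + 20 = 0.
Factoring the quadratic: (s + 4)(s + 5) = 0.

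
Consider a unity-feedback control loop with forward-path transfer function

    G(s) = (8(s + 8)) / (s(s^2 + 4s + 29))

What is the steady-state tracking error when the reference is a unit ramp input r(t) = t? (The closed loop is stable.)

G(s) has one pole at the origin.
This is a Type 1 system. Kv = lim_{s→0} s·G(s) = 64/29.
e_ss = 1/Kv = 1/(64/29) = 29/64 ≈ 0.4531.

e_ss = 0.4531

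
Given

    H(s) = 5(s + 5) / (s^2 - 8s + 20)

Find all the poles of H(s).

The poles are the roots of the denominator s^2 - 8s + 20 = 0.
Using the quadratic formula: s = (8 ± √(-16))/2 = 4 ± 2j.

s = 4 ± 2j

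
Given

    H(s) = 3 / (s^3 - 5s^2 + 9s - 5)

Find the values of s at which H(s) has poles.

s = 2 + j, 2 - j, 1

The poles are the roots of the denominator s^3 - 5s^2 + 9s - 5 = 0.
Trying s = 1: the polynomial evaluates to 0, so (s - 1) is a factor.
Dividing out leaves s^2 - 4s + 5 = 0.
The quadratic formula then gives s = 2 ± 1j.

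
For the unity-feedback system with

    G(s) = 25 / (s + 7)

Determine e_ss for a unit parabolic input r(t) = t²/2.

G(s) has no poles at the origin.
This is a Type 0 system; Ka = lim_{s→0} s^2·G(s) = 0, so the steady-state error for a parabola input is infinite.

e_ss = ∞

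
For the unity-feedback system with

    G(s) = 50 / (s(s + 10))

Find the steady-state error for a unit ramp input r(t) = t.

e_ss = 0.2000

G(s) has one pole at the origin.
This is a Type 1 system. Kv = lim_{s→0} s·G(s) = 50/10 = 5.
e_ss = 1/Kv = 1/(5) = 1/5 ≈ 0.2000.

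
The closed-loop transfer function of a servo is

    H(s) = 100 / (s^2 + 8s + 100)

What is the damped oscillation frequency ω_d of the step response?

Comparing s^2 + 8s + 100 to s^2 + 2ζωₙs + ωₙ²: ωₙ = 10 rad/s and ζ = 8/(2·10) = 0.4.
ζωₙ = 8/2 = 4, so ω_d = ωₙ√(1−ζ²) = √(ωₙ² − (ζωₙ)²) = √(100 − 4²) = √84 ≈ 9.165 rad/s.

ω_d ≈ 9.165 rad/s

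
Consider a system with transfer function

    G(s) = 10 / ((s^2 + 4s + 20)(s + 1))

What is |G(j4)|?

|G(j4)| ≈ 0.1471

Substitute s = j4: numerator = 10, denominator = -60 + j32.
|G(j4)| = |10| / |-60 + j32| = 10 / 68 ≈ 0.1471.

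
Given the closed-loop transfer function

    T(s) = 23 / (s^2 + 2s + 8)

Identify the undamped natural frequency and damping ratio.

Compare the denominator to the standard form s^2 + 2ζωₙs + ωₙ².
ωₙ² = 8, so ωₙ = √8 ≈ 2.828 rad/s.
2ζωₙ = 2, so ζ = 2/(2·√8) ≈ 0.3536.

ωₙ ≈ 2.828 rad/s, ζ ≈ 0.3536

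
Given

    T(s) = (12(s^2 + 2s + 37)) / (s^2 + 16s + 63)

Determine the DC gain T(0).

Set s = 0: T(0) = (444) / (63) = 148/21.

T(0) = 148/21 ≈ 7.048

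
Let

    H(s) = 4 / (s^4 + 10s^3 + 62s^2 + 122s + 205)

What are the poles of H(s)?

s = -1 + 2j, -1 - 2j, -4 + 5j, -4 - 5j

The poles are the roots of the denominator s^4 + 10s^3 + 62s^2 + 122s + 205 = 0.
No real roots exist; factor into two real quadratics: (s^2 + 2s + 5)(s^2 + 8s + 41) = 0.
Each quadratic gives a conjugate pair via the quadratic formula.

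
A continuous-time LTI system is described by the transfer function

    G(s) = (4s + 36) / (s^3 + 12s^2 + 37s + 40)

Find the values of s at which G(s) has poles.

s = -2 ± j, -8

The poles are the roots of the denominator s^3 + 12s^2 + 37s + 40 = 0.
Trying s = -8: the polynomial evaluates to 0, so (s + 8) is a factor.
Dividing out leaves s^2 + 4s + 5 = 0.
The quadratic formula then gives s = -2 ± 1j.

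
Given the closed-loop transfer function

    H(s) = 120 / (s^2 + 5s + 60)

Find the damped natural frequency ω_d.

ω_d ≈ 7.331 rad/s

Comparing s^2 + 5s + 60 to s^2 + 2ζωₙs + ωₙ²: ωₙ = √60 ≈ 7.746 rad/s and ζ = 5/(2·√60) ≈ 0.3227.
ζωₙ = 5/2 = 2.5, so ω_d = ωₙ√(1−ζ²) = √(ωₙ² − (ζωₙ)²) = √(60 − 2.5²) = √53.75 ≈ 7.331 rad/s.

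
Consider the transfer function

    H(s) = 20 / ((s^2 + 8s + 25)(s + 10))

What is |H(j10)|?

|H(j10)| ≈ 0.01290

Substitute s = j10: numerator = 20, denominator = -1550 + j50.
|H(j10)| = |20| / |-1550 + j50| = 20 / 1550.8 ≈ 0.01290.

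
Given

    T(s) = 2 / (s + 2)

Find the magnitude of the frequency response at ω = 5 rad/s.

Substitute s = j5: numerator = 2, denominator = 2 + j5.
|T(j5)| = |2| / |2 + j5| = 2 / 5.3852 ≈ 0.3714.

|T(j5)| ≈ 0.3714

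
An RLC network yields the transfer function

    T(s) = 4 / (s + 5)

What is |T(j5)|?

Substitute s = j5: numerator = 4, denominator = 5 + j5.
|T(j5)| = |4| / |5 + j5| = 4 / 7.0711 ≈ 0.5657.

|T(j5)| ≈ 0.5657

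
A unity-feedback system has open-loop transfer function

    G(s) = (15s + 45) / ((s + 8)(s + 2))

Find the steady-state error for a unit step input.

e_ss = 0.2623

G(s) has no poles at the origin.
This is a Type 0 system. Kp = lim_{s→0} G(s) = 45/16.
e_ss = 1/(1 + Kp) = 1/(1 + 45/16) = 16/61 ≈ 0.2623.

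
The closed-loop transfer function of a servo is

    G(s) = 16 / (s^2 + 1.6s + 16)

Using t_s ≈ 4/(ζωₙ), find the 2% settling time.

t_s ≈ 5 s

Comparing s^2 + 1.6s + 16 to s^2 + 2ζωₙs + ωₙ²: ωₙ = 4 rad/s and ζ = 1.6/(2·4) = 0.2.
ζωₙ = 1.6/2 = 0.8, so t_s ≈ 4/(ζωₙ) = 4/0.8 = 5 s.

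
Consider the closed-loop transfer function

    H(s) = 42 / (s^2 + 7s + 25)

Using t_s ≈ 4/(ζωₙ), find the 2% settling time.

Comparing s^2 + 7s + 25 to s^2 + 2ζωₙs + ωₙ²: ωₙ = 5 rad/s and ζ = 7/(2·5) = 0.7.
ζωₙ = 7/2 = 3.5, so t_s ≈ 4/(ζωₙ) = 4/3.5 ≈ 1.143 s.

t_s ≈ 1.143 s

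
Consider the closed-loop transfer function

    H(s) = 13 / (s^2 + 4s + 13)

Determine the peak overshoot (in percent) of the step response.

Comparing s^2 + 4s + 13 to s^2 + 2ζωₙs + ωₙ²: ωₙ = √13 ≈ 3.606 rad/s and ζ = 4/(2·√13) ≈ 0.5547.
%OS = 100·exp(−πζ/√(1−ζ²)) = 100·exp(−π·0.5547/√(1−0.5547²)) ≈ 12.3%.

%OS ≈ 12.3%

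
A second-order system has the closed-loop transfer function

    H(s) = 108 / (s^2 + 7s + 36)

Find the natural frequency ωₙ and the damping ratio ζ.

ωₙ = 6 rad/s, ζ ≈ 0.5833

Compare the denominator to the standard form s^2 + 2ζωₙs + ωₙ².
ωₙ² = 36, so ωₙ = 6 rad/s.
2ζωₙ = 7, so ζ = 7/(2·6) ≈ 0.5833.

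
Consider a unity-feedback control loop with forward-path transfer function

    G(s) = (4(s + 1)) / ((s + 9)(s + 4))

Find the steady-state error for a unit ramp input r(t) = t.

G(s) has no poles at the origin.
This is a Type 0 system; Kv = lim_{s→0} s·G(s) = 0, so the steady-state error for a ramp input is infinite.

e_ss = ∞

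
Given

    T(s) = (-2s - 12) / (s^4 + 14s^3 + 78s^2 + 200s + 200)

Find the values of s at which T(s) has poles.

s = -3 + j, -3 - j, -4 + 2j, -4 - 2j

The poles are the roots of the denominator s^4 + 14s^3 + 78s^2 + 200s + 200 = 0.
No real roots exist; factor into two real quadratics: (s^2 + 6s + 10)(s^2 + 8s + 20) = 0.
Each quadratic gives a conjugate pair via the quadratic formula.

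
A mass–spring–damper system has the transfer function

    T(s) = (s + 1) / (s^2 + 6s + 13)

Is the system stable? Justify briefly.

stable

The poles can be read from the denominator factors: s = -3 + 2j, -3 - 2j.
Since all poles lie strictly in the left half-plane, the system is stable.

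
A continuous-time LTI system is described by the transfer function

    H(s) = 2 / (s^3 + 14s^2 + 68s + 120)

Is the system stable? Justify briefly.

The denominator s^3 + 14s^2 + 68s + 120 factors as (s^2 + 8s + 20)(s + 6), giving poles at s = -4 + 2j, -4 - 2j, -6.
Since all poles lie strictly in the left half-plane, the system is stable.

stable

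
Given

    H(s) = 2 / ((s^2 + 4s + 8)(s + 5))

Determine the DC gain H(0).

Set s = 0: H(0) = (2) / (40) = 1/20.

H(0) = 1/20 ≈ 0.05000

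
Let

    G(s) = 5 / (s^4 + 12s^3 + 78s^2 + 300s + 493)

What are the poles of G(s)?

The poles are the roots of the denominator s^4 + 12s^3 + 78s^2 + 300s + 493 = 0.
No real roots exist; factor into two real quadratics: (s^2 + 8s + 17)(s^2 + 4s + 29) = 0.
Each quadratic gives a conjugate pair via the quadratic formula.

s = -4 + j, -4 - j, -2 + 5j, -2 - 5j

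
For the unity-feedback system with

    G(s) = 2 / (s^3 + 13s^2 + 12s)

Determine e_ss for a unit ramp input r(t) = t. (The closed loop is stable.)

G(s) has one pole at the origin.
This is a Type 1 system. Kv = lim_{s→0} s·G(s) = 2/12 = 1/6.
e_ss = 1/Kv = 1/(1/6) = 6.

e_ss = 6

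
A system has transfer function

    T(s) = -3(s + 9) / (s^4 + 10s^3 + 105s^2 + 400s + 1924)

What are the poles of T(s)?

The poles are the roots of the denominator s^4 + 10s^3 + 105s^2 + 400s + 1924 = 0.
No real roots exist; factor into two real quadratics: (s^2 + 8s + 52)(s^2 + 2s + 37) = 0.
Each quadratic gives a conjugate pair via the quadratic formula.

s = -4 ± 6j, -1 ± 6j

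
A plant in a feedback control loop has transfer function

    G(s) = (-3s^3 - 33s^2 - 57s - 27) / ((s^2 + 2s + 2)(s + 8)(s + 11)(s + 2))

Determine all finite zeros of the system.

s = -9, -1, -1

Set the numerator to zero: -3s^3 - 33s^2 - 57s - 27 = 0, i.e. -3·(s^3 + 11s^2 + 19s + 9) = 0.
Factoring: (s + 9)(s + 1)^2 = 0.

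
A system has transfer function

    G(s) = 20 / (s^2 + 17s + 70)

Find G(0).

Set s = 0: G(0) = (20) / (70) = 2/7.

G(0) = 2/7 ≈ 0.2857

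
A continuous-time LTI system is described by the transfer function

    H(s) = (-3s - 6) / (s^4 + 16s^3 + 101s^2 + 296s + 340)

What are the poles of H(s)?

The poles are the roots of the denominator s^4 + 16s^3 + 101s^2 + 296s + 340 = 0.
No real roots exist; factor into two real quadratics: (s^2 + 8s + 17)(s^2 + 8s + 20) = 0.
Each quadratic gives a conjugate pair via the quadratic formula.

s = -4 ± j, -4 ± 2j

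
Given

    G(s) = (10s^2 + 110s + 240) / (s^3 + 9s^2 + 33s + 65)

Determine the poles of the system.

s = -2 ± 3j, -5

The poles are the roots of the denominator s^3 + 9s^2 + 33s + 65 = 0.
Trying s = -5: the polynomial evaluates to 0, so (s + 5) is a factor.
Dividing out leaves s^2 + 4s + 13 = 0.
The quadratic formula then gives s = -2 ± 3j.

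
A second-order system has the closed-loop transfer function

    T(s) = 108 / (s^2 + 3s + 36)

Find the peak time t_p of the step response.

t_p ≈ 0.5408 s

Comparing s^2 + 3s + 36 to s^2 + 2ζωₙs + ωₙ²: ωₙ = 6 rad/s and ζ = 3/(2·6) = 0.25.
ζωₙ = 3/2 = 1.5, so ω_d = ωₙ√(1−ζ²) = √(ωₙ² − (ζωₙ)²) = √(36 − 1.5²) = √33.75 ≈ 5.809 rad/s.
t_p = π/ω_d = π/5.809 ≈ 0.5408 s.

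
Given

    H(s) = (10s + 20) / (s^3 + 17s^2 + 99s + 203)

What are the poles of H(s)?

The poles are the roots of the denominator s^3 + 17s^2 + 99s + 203 = 0.
Trying s = -7: the polynomial evaluates to 0, so (s + 7) is a factor.
Dividing out leaves s^2 + 10s + 29 = 0.
The quadratic formula then gives s = -5 ± 2j.

s = -5 + 2j, -5 - 2j, -7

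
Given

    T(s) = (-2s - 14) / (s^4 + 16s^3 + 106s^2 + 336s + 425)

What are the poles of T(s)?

s = -4 ± 3j, -4 ± j

The poles are the roots of the denominator s^4 + 16s^3 + 106s^2 + 336s + 425 = 0.
No real roots exist; factor into two real quadratics: (s^2 + 8s + 25)(s^2 + 8s + 17) = 0.
Each quadratic gives a conjugate pair via the quadratic formula.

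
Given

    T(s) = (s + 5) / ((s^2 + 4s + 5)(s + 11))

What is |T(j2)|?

|T(j2)| ≈ 0.05974

Substitute s = j2: numerator = 5 + j2, denominator = -5 + j90.
|T(j2)| = |5 + j2| / |-5 + j90| = 5.3852 / 90.139 ≈ 0.05974.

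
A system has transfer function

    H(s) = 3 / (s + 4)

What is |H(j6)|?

Substitute s = j6: numerator = 3, denominator = 4 + j6.
|H(j6)| = |3| / |4 + j6| = 3 / 7.2111 ≈ 0.4160.

|H(j6)| ≈ 0.4160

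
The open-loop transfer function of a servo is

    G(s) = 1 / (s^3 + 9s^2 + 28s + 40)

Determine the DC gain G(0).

Set s = 0: G(0) = (1) / (40) = 1/40.

G(0) = 1/40 ≈ 0.02500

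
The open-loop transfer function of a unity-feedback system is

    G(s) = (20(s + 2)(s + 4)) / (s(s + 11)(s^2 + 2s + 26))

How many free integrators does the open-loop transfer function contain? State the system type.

Type 1

The denominator has 1 factor of s at the origin (free integrator), so this is a Type 1 system.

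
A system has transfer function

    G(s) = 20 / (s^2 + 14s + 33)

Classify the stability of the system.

The denominator s^2 + 14s + 33 factors as (s + 11)(s + 3), giving poles at s = -11, -3.
Since all poles lie strictly in the left half-plane, the system is stable.

stable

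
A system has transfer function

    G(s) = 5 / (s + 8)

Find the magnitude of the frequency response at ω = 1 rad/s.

|G(j1)| ≈ 0.6202

Substitute s = j1: numerator = 5, denominator = 8 + j1.
|G(j1)| = |5| / |8 + j1| = 5 / 8.0623 ≈ 0.6202.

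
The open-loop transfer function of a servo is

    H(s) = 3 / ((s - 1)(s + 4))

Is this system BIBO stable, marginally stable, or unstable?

unstable

The poles can be read from the denominator factors: s = 1, -4.
Since the pole(s) at s = 1 lie in the right half-plane, the system is unstable.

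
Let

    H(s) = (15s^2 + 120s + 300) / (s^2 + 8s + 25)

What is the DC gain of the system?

Set s = 0: H(0) = (300) / (25) = 12.

H(0) = 12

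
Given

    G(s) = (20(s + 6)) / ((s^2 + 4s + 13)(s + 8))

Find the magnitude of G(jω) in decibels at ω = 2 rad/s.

Substitute s = j2: numerator = 120 + j40, denominator = 56 + j82.
|G(j2)| = |120 + j40| / |56 + j82| = 126.49 / 99.298 ≈ 1.274.
In decibels: 20·log₁₀(1.274) ≈ 2.10 dB.

|G(j2)|_dB ≈ 2.10 dB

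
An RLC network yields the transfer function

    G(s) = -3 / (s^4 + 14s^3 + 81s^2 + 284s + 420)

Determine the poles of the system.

The poles are the roots of the denominator s^4 + 14s^3 + 81s^2 + 284s + 420 = 0.
Trying s = -3: the polynomial evaluates to 0, so (s + 3) is a factor.
Dividing out leaves s^3 + 11s^2 + 48s + 140 = 0.
This factors further as (s^2 + 4s + 20)(s + 7) = 0.

s = -2 ± 4j, -3, -7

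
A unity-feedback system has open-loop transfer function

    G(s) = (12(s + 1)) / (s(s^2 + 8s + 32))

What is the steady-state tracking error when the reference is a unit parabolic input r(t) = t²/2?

e_ss = ∞

G(s) has one pole at the origin.
This is a Type 1 system; Ka = lim_{s→0} s^2·G(s) = 0, so the steady-state error for a parabola input is infinite.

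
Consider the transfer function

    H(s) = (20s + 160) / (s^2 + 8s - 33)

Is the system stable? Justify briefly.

The denominator s^2 + 8s - 33 factors as (s + 11)(s - 3), giving poles at s = -11, 3.
Since the pole(s) at s = 3 lie in the right half-plane, the system is unstable.

unstable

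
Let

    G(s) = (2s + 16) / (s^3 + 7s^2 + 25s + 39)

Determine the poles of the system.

The poles are the roots of the denominator s^3 + 7s^2 + 25s + 39 = 0.
Trying s = -3: the polynomial evaluates to 0, so (s + 3) is a factor.
Dividing out leaves s^2 + 4s + 13 = 0.
The quadratic formula then gives s = -2 ± 3j.

s = -2 + 3j, -2 - 3j, -3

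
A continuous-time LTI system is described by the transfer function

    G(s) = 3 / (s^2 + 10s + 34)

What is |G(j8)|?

|G(j8)| ≈ 0.03511

Substitute s = j8: numerator = 3, denominator = -30 + j80.
|G(j8)| = |3| / |-30 + j80| = 3 / 85.440 ≈ 0.03511.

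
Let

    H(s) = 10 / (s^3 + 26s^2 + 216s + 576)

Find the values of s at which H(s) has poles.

s = -6, -8, -12

The poles are the roots of the denominator s^3 + 26s^2 + 216s + 576 = 0.
Trying s = -6: the polynomial evaluates to 0, so (s + 6) is a factor.
Dividing out leaves s^2 + 20s + 96 = 0.
Factoring the quadratic: (s + 8)(s + 12) = 0.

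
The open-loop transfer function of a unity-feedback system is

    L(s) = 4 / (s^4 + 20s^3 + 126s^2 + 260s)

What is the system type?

Type 1

Factor s from the denominator: s^4 + 20s^3 + 126s^2 + 260s = s·(s^3 + 20s^2 + 126s + 260).
There is 1 pole at the origin, so the system is Type 1.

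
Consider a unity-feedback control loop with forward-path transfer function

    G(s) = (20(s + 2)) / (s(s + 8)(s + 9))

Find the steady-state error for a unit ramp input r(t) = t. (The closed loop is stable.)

G(s) has one pole at the origin.
This is a Type 1 system. Kv = lim_{s→0} s·G(s) = 40/72 = 5/9.
e_ss = 1/Kv = 1/(5/9) = 9/5 ≈ 1.800.

e_ss = 1.800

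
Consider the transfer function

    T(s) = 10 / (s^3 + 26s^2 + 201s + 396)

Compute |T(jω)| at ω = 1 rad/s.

|T(j1)| ≈ 0.02378

Substitute s = j1: numerator = 10, denominator = 370 + j200.
|T(j1)| = |10| / |370 + j200| = 10 / 420.59 ≈ 0.02378.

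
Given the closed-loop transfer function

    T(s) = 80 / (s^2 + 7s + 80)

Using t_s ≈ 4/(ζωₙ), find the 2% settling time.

t_s ≈ 1.143 s

Comparing s^2 + 7s + 80 to s^2 + 2ζωₙs + ωₙ²: ωₙ = √80 ≈ 8.944 rad/s and ζ = 7/(2·√80) ≈ 0.3913.
ζωₙ = 7/2 = 3.5, so t_s ≈ 4/(ζωₙ) = 4/3.5 ≈ 1.143 s.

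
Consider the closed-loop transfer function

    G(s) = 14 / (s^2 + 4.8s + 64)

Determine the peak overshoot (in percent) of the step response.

Comparing s^2 + 4.8s + 64 to s^2 + 2ζωₙs + ωₙ²: ωₙ = 8 rad/s and ζ = 4.8/(2·8) = 0.3.
%OS = 100·exp(−πζ/√(1−ζ²)) = 100·exp(−π·0.3/√(1−0.3²)) ≈ 37.2%.

%OS ≈ 37.2%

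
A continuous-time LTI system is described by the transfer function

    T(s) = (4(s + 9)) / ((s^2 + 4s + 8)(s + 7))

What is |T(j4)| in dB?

|T(j4)|_dB ≈ -11.3 dB

Substitute s = j4: numerator = 36 + j16, denominator = -120 + j80.
|T(j4)| = |36 + j16| / |-120 + j80| = 39.395 / 144.22 ≈ 0.2732.
In decibels: 20·log₁₀(0.2732) ≈ -11.3 dB.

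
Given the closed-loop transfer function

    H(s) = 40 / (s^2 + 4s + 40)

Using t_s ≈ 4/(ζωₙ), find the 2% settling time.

t_s ≈ 2 s

Comparing s^2 + 4s + 40 to s^2 + 2ζωₙs + ωₙ²: ωₙ = √40 ≈ 6.325 rad/s and ζ = 4/(2·√40) ≈ 0.3162.
ζωₙ = 4/2 = 2, so t_s ≈ 4/(ζωₙ) = 4/2 = 2 s.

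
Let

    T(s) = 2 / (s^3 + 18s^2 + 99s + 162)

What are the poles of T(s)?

s = -3, -9, -6

The poles are the roots of the denominator s^3 + 18s^2 + 99s + 162 = 0.
Trying s = -3: the polynomial evaluates to 0, so (s + 3) is a factor.
Dividing out leaves s^2 + 15s + 54 = 0.
Factoring the quadratic: (s + 9)(s + 6) = 0.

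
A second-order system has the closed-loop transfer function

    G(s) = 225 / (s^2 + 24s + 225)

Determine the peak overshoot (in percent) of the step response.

Comparing s^2 + 24s + 225 to s^2 + 2ζωₙs + ωₙ²: ωₙ = 15 rad/s and ζ = 24/(2·15) = 0.8.
%OS = 100·exp(−πζ/√(1−ζ²)) = 100·exp(−π·0.8/√(1−0.8²)) ≈ 1.52%.

%OS ≈ 1.52%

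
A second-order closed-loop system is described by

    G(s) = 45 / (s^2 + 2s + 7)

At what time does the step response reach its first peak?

Comparing s^2 + 2s + 7 to s^2 + 2ζωₙs + ωₙ²: ωₙ = √7 ≈ 2.646 rad/s and ζ = 2/(2·√7) ≈ 0.3780.
ζωₙ = 2/2 = 1, so ω_d = ωₙ√(1−ζ²) = √(ωₙ² − (ζωₙ)²) = √(7 − 1²) = √6 ≈ 2.449 rad/s.
t_p = π/ω_d = π/2.449 ≈ 1.283 s.

t_p ≈ 1.283 s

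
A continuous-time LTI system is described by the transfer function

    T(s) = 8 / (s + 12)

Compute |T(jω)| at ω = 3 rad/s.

|T(j3)| ≈ 0.6468

Substitute s = j3: numerator = 8, denominator = 12 + j3.
|T(j3)| = |8| / |12 + j3| = 8 / 12.369 ≈ 0.6468.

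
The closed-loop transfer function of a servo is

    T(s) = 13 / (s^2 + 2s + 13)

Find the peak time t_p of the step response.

t_p ≈ 0.9069 s

Comparing s^2 + 2s + 13 to s^2 + 2ζωₙs + ωₙ²: ωₙ = √13 ≈ 3.606 rad/s and ζ = 2/(2·√13) ≈ 0.2774.
ζωₙ = 2/2 = 1, so ω_d = ωₙ√(1−ζ²) = √(ωₙ² − (ζωₙ)²) = √(13 − 1²) = √12 ≈ 3.464 rad/s.
t_p = π/ω_d = π/3.464 ≈ 0.9069 s.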